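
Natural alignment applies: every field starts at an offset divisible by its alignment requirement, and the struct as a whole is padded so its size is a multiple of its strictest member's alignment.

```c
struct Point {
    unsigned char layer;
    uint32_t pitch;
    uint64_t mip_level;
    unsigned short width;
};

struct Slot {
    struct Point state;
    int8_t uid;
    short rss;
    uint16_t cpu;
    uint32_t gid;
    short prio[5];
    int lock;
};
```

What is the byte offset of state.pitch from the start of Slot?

4

Point: 0..1  layer  (1B, 1-aligned); 1..4  -- padding (3B); 4..8  pitch  (4B, 4-aligned); 8..16  mip_level  (8B, 8-aligned); 16..18  width  (2B, 2-aligned); 18..24  -- tail padding (6B); sizeof = 24, alignof = 8
0..24  state  (24B, 8-aligned)
within Point: pitch at 4
0 + 4 = 4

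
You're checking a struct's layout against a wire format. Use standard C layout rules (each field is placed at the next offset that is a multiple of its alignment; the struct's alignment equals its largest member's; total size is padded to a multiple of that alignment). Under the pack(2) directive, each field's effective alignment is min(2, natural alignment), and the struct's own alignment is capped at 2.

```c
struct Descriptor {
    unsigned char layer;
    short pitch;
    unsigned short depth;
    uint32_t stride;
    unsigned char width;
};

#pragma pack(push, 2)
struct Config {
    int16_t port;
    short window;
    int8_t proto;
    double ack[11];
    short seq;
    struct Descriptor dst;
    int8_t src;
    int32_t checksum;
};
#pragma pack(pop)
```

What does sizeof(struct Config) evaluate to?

Descriptor: layer at 0 (size 1, align 1) → ends 1; pad 1 to align 2 for pitch; pitch at 2 (size 2, align 2) → ends 4; depth at 4 (size 2, align 2) → ends 6; pad 2 to align 4 for stride; stride at 8 (size 4, align 4) → ends 12; width at 12 (size 1, align 1) → ends 13; tail pad 3 to reach multiple of 4; total 16 bytes, alignment 4
port at 0 (size 2, align 2) → ends 2
window at 2 (size 2, align 2) → ends 4
proto at 4 (size 1, align 1) → ends 5
pad 1 to align 2 for ack
ack at 6 (size 88, align 2) → ends 94
seq at 94 (size 2, align 2) → ends 96
dst at 96 (size 16, align 2) → ends 112
src at 112 (size 1, align 1) → ends 113
pad 1 to align 2 for checksum
checksum at 114 (size 4, align 2) → ends 118
total 118 bytes, alignment 2

118 bytes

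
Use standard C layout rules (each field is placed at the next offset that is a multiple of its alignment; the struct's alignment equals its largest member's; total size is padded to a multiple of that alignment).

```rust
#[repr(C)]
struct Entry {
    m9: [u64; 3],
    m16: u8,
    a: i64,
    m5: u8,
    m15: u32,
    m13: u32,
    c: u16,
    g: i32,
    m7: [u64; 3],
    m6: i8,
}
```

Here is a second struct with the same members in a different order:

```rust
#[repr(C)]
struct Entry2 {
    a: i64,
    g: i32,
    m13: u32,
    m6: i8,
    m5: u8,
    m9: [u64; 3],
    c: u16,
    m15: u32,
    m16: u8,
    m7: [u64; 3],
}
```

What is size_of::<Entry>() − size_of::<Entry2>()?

8

@0: m9 [24B, align 8] → 24
@24: m16 [1B, align 1] → 25
+7 pad (align 8)
@32: a [8B, align 8] → 40
@40: m5 [1B, align 1] → 41
+3 pad (align 4)
@44: m15 [4B, align 4] → 48
@48: m13 [4B, align 4] → 52
@52: c [2B, align 2] → 54
+2 pad (align 4)
@56: g [4B, align 4] → 60
+4 pad (align 8)
@64: m7 [24B, align 8] → 88
@88: m6 [1B, align 1] → 89
+7 tail pad (align 8)
size 96, align 8
— Entry2 —
@0: a [8B, align 8] → 8
@8: g [4B, align 4] → 12
@12: m13 [4B, align 4] → 16
@16: m6 [1B, align 1] → 17
@17: m5 [1B, align 1] → 18
+6 pad (align 8)
@24: m9 [24B, align 8] → 48
@48: c [2B, align 2] → 50
+2 pad (align 4)
@52: m15 [4B, align 4] → 56
@56: m16 [1B, align 1] → 57
+7 pad (align 8)
@64: m7 [24B, align 8] → 88
size 88, align 8
96 − 88 = 8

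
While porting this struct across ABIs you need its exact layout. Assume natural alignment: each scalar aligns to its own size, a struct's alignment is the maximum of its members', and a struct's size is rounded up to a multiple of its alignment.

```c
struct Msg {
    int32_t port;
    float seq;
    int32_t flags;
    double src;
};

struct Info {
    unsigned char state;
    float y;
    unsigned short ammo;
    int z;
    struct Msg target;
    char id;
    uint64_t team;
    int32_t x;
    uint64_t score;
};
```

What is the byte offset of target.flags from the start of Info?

Msg: 0..4  port  (4B, 4-aligned); 4..8  seq  (4B, 4-aligned); 8..12  flags  (4B, 4-aligned); 12..16  -- padding (4B); 16..24  src  (8B, 8-aligned); sizeof = 24, alignof = 8
0..1  state  (1B, 1-aligned)
1..4  -- padding (3B)
4..8  y  (4B, 4-aligned)
8..10  ammo  (2B, 2-aligned)
10..12  -- padding (2B)
12..16  z  (4B, 4-aligned)
16..40  target  (24B, 8-aligned)
within Msg: flags at 8
16 + 8 = 24

24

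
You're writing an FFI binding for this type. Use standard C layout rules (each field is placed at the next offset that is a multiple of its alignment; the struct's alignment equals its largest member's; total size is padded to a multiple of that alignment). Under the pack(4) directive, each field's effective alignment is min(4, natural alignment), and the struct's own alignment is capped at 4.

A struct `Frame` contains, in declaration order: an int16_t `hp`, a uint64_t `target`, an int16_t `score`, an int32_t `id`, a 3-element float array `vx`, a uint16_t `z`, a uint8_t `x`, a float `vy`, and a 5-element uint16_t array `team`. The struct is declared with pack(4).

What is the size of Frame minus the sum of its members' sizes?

@0: hp [2B, align 2] → 2
+2 pad (align 4)
@4: target [8B, align 4] → 12
@12: score [2B, align 2] → 14
+2 pad (align 4)
@16: id [4B, align 4] → 20
@20: vx [12B, align 4] → 32
@32: z [2B, align 2] → 34
@34: x [1B, align 1] → 35
+1 pad (align 4)
@36: vy [4B, align 4] → 40
@40: team [10B, align 2] → 50
+2 tail pad (align 4)
size 52, align 4
data bytes 45, size 52 → padding 7

7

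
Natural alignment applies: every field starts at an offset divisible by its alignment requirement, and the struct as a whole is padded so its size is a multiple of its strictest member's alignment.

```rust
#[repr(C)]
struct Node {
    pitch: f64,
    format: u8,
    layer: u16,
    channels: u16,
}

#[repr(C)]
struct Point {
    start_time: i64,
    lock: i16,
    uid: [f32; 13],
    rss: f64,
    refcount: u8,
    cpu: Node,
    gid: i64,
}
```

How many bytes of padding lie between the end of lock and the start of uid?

2

Node: 0..8  pitch  (8B, 8-aligned); 8..9  format  (1B, 1-aligned); 9..10  -- padding (1B); 10..12  layer  (2B, 2-aligned); 12..14  channels  (2B, 2-aligned); 14..16  -- tail padding (2B); sizeof = 16, alignof = 8
0..8  start_time  (8B, 8-aligned)
8..10  lock  (2B, 2-aligned)
10..12  -- padding (2B)
12..64  uid  (52B, 4-aligned)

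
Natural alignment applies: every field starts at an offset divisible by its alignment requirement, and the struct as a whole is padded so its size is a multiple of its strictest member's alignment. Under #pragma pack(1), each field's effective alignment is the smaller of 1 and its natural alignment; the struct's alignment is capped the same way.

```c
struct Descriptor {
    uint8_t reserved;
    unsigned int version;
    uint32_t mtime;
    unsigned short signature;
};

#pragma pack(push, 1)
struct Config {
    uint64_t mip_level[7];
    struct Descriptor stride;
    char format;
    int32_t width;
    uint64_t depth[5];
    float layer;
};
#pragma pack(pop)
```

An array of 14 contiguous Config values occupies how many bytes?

1694

Descriptor: reserved at 0 (size 1, align 1) → ends 1; pad 3 to align 4 for version; version at 4 (size 4, align 4) → ends 8; mtime at 8 (size 4, align 4) → ends 12; signature at 12 (size 2, align 2) → ends 14; tail pad 2 to reach multiple of 4; total 16 bytes, alignment 4
mip_level at 0 (size 56, align 1) → ends 56
stride at 56 (size 16, align 1) → ends 72
format at 72 (size 1, align 1) → ends 73
width at 73 (size 4, align 1) → ends 77
depth at 77 (size 40, align 1) → ends 117
layer at 117 (size 4, align 1) → ends 121
total 121 bytes, alignment 1
array of 14: 14 × 121 = 1694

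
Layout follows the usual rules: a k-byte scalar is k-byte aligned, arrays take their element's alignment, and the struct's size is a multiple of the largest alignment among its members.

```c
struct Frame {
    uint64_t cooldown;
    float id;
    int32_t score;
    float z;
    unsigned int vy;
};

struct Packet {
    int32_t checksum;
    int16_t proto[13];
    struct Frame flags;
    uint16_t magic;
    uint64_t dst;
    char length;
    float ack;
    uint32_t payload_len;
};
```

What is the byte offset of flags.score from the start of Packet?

Frame: 0..8  cooldown  (8B, 8-aligned); 8..12  id  (4B, 4-aligned); 12..16  score  (4B, 4-aligned); 16..20  z  (4B, 4-aligned); 20..24  vy  (4B, 4-aligned); sizeof = 24, alignof = 8
0..4  checksum  (4B, 4-aligned)
4..30  proto  (26B, 2-aligned)
30..32  -- padding (2B)
32..56  flags  (24B, 8-aligned)
within Frame: score at 12
32 + 12 = 44

44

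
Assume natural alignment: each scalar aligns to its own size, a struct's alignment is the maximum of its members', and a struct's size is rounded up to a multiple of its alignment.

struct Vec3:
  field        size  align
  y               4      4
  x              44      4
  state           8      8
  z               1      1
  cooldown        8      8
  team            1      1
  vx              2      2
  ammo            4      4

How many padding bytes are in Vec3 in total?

8

y at 0 (size 4, align 4) → ends 4
x at 4 (size 44, align 4) → ends 48
state at 48 (size 8, align 8) → ends 56
z at 56 (size 1, align 1) → ends 57
pad 7 to align 8 for cooldown
cooldown at 64 (size 8, align 8) → ends 72
team at 72 (size 1, align 1) → ends 73
pad 1 to align 2 for vx
vx at 74 (size 2, align 2) → ends 76
ammo at 76 (size 4, align 4) → ends 80
total 80 bytes, alignment 8
data bytes 72, size 80 → padding 8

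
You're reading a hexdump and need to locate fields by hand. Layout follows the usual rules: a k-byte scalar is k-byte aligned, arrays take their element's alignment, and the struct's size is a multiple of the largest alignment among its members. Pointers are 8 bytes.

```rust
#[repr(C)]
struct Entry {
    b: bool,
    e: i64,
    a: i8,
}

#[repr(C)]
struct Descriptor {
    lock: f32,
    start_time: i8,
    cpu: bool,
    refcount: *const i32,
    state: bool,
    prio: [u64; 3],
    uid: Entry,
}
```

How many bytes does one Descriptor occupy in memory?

72

Entry: b at 0 (size 1, align 1) → ends 1; pad 7 to align 8 for e; e at 8 (size 8, align 8) → ends 16; a at 16 (size 1, align 1) → ends 17; tail pad 7 to reach multiple of 8; total 24 bytes, alignment 8
lock at 0 (size 4, align 4) → ends 4
start_time at 4 (size 1, align 1) → ends 5
cpu at 5 (size 1, align 1) → ends 6
pad 2 to align 8 for refcount
refcount at 8 (size 8, align 8) → ends 16
state at 16 (size 1, align 1) → ends 17
pad 7 to align 8 for prio
prio at 24 (size 24, align 8) → ends 48
uid at 48 (size 24, align 8) → ends 72
total 72 bytes, alignment 8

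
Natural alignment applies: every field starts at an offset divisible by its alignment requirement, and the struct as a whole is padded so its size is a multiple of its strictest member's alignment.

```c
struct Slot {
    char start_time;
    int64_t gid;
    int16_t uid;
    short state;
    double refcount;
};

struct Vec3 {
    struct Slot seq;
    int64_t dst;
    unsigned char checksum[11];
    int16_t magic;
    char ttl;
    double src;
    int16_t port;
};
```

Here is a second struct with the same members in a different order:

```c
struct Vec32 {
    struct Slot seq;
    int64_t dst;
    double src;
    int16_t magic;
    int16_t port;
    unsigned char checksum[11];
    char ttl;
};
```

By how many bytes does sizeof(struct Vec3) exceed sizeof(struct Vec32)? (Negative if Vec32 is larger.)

Slot: start_time at 0 (size 1, align 1) → ends 1; pad 7 to align 8 for gid; gid at 8 (size 8, align 8) → ends 16; uid at 16 (size 2, align 2) → ends 18; state at 18 (size 2, align 2) → ends 20; pad 4 to align 8 for refcount; refcount at 24 (size 8, align 8) → ends 32; total 32 bytes, alignment 8
seq at 0 (size 32, align 8) → ends 32
dst at 32 (size 8, align 8) → ends 40
checksum at 40 (size 11, align 1) → ends 51
pad 1 to align 2 for magic
magic at 52 (size 2, align 2) → ends 54
ttl at 54 (size 1, align 1) → ends 55
pad 1 to align 8 for src
src at 56 (size 8, align 8) → ends 64
port at 64 (size 2, align 2) → ends 66
tail pad 6 to reach multiple of 8
total 72 bytes, alignment 8
— Vec32 —
seq at 0 (size 32, align 8) → ends 32
dst at 32 (size 8, align 8) → ends 40
src at 40 (size 8, align 8) → ends 48
magic at 48 (size 2, align 2) → ends 50
port at 50 (size 2, align 2) → ends 52
checksum at 52 (size 11, align 1) → ends 63
ttl at 63 (size 1, align 1) → ends 64
total 64 bytes, alignment 8
72 − 64 = 8

8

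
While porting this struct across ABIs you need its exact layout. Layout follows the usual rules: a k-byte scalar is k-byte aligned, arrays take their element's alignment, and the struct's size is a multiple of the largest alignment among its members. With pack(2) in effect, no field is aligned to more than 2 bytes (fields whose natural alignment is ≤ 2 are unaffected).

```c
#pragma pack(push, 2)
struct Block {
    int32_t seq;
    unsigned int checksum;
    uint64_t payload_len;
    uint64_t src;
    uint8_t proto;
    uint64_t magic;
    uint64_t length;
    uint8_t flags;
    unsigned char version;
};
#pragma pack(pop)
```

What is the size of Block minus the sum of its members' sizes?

1

@0: seq [4B, align 2] → 4
@4: checksum [4B, align 2] → 8
@8: payload_len [8B, align 2] → 16
@16: src [8B, align 2] → 24
@24: proto [1B, align 1] → 25
+1 pad (align 2)
@26: magic [8B, align 2] → 34
@34: length [8B, align 2] → 42
@42: flags [1B, align 1] → 43
@43: version [1B, align 1] → 44
size 44, align 2
data bytes 43, size 44 → padding 1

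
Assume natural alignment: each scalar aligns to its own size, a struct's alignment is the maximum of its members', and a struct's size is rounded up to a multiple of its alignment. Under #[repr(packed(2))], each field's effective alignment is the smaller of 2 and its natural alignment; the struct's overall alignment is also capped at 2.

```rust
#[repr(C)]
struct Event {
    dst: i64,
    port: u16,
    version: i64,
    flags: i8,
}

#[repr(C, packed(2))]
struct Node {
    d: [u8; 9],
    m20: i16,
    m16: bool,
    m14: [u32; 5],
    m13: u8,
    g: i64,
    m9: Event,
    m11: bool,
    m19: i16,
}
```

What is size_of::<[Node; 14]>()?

1120

Event: @0: dst [8B, align 8] → 8; @8: port [2B, align 2] → 10; +6 pad (align 8); @16: version [8B, align 8] → 24; @24: flags [1B, align 1] → 25; +7 tail pad (align 8); size 32, align 8
@0: d [9B, align 1] → 9
+1 pad (align 2)
@10: m20 [2B, align 2] → 12
@12: m16 [1B, align 1] → 13
+1 pad (align 2)
@14: m14 [20B, align 2] → 34
@34: m13 [1B, align 1] → 35
+1 pad (align 2)
@36: g [8B, align 2] → 44
@44: m9 [32B, align 2] → 76
@76: m11 [1B, align 1] → 77
+1 pad (align 2)
@78: m19 [2B, align 2] → 80
size 80, align 2
array of 14: 14 × 80 = 1120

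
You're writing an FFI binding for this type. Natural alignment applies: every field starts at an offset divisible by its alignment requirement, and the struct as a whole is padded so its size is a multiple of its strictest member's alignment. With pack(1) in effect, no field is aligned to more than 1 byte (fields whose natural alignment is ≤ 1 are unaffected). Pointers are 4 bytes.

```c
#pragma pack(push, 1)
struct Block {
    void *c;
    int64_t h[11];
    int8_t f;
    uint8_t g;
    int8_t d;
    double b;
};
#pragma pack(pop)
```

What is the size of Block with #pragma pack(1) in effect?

103

c at 0 (size 4, align 1) → ends 4
h at 4 (size 88, align 1) → ends 92
f at 92 (size 1, align 1) → ends 93
g at 93 (size 1, align 1) → ends 94
d at 94 (size 1, align 1) → ends 95
b at 95 (size 8, align 1) → ends 103
total 103 bytes, alignment 1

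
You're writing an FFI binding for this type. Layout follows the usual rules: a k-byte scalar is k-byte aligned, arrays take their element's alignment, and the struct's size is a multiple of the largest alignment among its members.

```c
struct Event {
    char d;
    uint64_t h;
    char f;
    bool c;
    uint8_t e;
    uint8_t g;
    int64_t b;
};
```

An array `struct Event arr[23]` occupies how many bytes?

@0: d [1B, align 1] → 1
+7 pad (align 8)
@8: h [8B, align 8] → 16
@16: f [1B, align 1] → 17
@17: c [1B, align 1] → 18
@18: e [1B, align 1] → 19
@19: g [1B, align 1] → 20
+4 pad (align 8)
@24: b [8B, align 8] → 32
size 32, align 8
array of 23: 23 × 32 = 736

736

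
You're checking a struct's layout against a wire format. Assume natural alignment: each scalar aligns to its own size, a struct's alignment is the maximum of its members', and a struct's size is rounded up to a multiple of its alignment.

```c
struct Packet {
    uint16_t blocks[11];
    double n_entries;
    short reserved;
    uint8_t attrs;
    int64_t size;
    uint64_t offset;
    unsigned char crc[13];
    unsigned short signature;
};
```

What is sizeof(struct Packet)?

0..22  blocks  (22B, 2-aligned)
22..24  -- padding (2B)
24..32  n_entries  (8B, 8-aligned)
32..34  reserved  (2B, 2-aligned)
34..35  attrs  (1B, 1-aligned)
35..40  -- padding (5B)
40..48  size  (8B, 8-aligned)
48..56  offset  (8B, 8-aligned)
56..69  crc  (13B, 1-aligned)
69..70  -- padding (1B)
70..72  signature  (2B, 2-aligned)
sizeof = 72, alignof = 8

72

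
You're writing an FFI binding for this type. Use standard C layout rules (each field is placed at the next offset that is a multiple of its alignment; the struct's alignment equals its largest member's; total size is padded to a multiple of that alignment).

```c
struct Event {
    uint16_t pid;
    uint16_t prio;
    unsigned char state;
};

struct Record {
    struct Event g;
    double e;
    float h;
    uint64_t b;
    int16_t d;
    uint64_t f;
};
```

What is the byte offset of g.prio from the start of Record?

2

Event: @0: pid [2B, align 2] → 2; @2: prio [2B, align 2] → 4; @4: state [1B, align 1] → 5; +1 tail pad (align 2); size 6, align 2
@0: g [6B, align 2] → 6
within Event: prio at 2
0 + 2 = 2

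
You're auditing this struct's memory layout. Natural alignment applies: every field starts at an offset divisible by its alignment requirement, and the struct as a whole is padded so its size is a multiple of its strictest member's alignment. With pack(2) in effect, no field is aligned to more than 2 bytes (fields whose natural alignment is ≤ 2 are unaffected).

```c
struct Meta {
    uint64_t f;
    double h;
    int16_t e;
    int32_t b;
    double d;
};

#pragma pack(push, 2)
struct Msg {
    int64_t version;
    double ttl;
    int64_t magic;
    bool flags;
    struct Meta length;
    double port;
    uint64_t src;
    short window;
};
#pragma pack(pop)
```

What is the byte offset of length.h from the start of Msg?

Meta: 0..8  f  (8B, 8-aligned); 8..16  h  (8B, 8-aligned); 16..18  e  (2B, 2-aligned); 18..20  -- padding (2B); 20..24  b  (4B, 4-aligned); 24..32  d  (8B, 8-aligned); sizeof = 32, alignof = 8
0..8  version  (8B, 2-aligned)
8..16  ttl  (8B, 2-aligned)
16..24  magic  (8B, 2-aligned)
24..25  flags  (1B, 1-aligned)
25..26  -- padding (1B)
26..58  length  (32B, 2-aligned)
within Meta: h at 8
26 + 8 = 34

34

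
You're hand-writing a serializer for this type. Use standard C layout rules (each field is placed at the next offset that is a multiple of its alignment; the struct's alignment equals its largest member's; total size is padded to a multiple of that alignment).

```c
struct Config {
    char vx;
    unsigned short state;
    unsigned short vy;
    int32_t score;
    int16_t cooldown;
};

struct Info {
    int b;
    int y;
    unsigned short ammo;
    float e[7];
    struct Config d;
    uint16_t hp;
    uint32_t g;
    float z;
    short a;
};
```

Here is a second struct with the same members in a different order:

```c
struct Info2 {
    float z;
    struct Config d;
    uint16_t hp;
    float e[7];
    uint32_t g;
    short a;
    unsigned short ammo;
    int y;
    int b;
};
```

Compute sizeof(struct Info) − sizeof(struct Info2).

Config: vx at 0 (size 1, align 1) → ends 1; pad 1 to align 2 for state; state at 2 (size 2, align 2) → ends 4; vy at 4 (size 2, align 2) → ends 6; pad 2 to align 4 for score; score at 8 (size 4, align 4) → ends 12; cooldown at 12 (size 2, align 2) → ends 14; tail pad 2 to reach multiple of 4; total 16 bytes, alignment 4
b at 0 (size 4, align 4) → ends 4
y at 4 (size 4, align 4) → ends 8
ammo at 8 (size 2, align 2) → ends 10
pad 2 to align 4 for e
e at 12 (size 28, align 4) → ends 40
d at 40 (size 16, align 4) → ends 56
hp at 56 (size 2, align 2) → ends 58
pad 2 to align 4 for g
g at 60 (size 4, align 4) → ends 64
z at 64 (size 4, align 4) → ends 68
a at 68 (size 2, align 2) → ends 70
tail pad 2 to reach multiple of 4
total 72 bytes, alignment 4
— Info2 —
z at 0 (size 4, align 4) → ends 4
d at 4 (size 16, align 4) → ends 20
hp at 20 (size 2, align 2) → ends 22
pad 2 to align 4 for e
e at 24 (size 28, align 4) → ends 52
g at 52 (size 4, align 4) → ends 56
a at 56 (size 2, align 2) → ends 58
ammo at 58 (size 2, align 2) → ends 60
y at 60 (size 4, align 4) → ends 64
b at 64 (size 4, align 4) → ends 68
total 68 bytes, alignment 4
72 − 68 = 4

4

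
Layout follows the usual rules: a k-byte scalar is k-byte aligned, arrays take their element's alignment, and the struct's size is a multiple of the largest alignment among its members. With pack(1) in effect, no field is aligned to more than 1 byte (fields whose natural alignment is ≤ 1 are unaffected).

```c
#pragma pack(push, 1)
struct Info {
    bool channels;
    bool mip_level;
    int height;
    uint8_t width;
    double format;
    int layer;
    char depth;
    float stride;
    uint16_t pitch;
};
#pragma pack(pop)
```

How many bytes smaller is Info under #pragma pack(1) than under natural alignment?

14

natural layout:
  @0: channels [1B, align 1] → 1
  @1: mip_level [1B, align 1] → 2
  +2 pad (align 4)
  @4: height [4B, align 4] → 8
  @8: width [1B, align 1] → 9
  +7 pad (align 8)
  @16: format [8B, align 8] → 24
  @24: layer [4B, align 4] → 28
  @28: depth [1B, align 1] → 29
  +3 pad (align 4)
  @32: stride [4B, align 4] → 36
  @36: pitch [2B, align 2] → 38
  +2 tail pad (align 8)
  size 40, align 8
packed(1) layout:
  @0: channels [1B, align 1] → 1
  @1: mip_level [1B, align 1] → 2
  @2: height [4B, align 1] → 6
  @6: width [1B, align 1] → 7
  @7: format [8B, align 1] → 15
  @15: layer [4B, align 1] → 19
  @19: depth [1B, align 1] → 20
  @20: stride [4B, align 1] → 24
  @24: pitch [2B, align 1] → 26
  size 26, align 1
40 − 26 = 14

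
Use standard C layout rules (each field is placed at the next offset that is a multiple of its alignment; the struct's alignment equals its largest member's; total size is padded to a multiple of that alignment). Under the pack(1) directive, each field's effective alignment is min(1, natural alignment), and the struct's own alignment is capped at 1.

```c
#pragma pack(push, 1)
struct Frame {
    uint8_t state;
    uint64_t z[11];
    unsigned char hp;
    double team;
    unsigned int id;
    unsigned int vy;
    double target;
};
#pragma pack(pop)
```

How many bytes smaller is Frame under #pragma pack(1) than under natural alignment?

natural layout:
  0..1  state  (1B, 1-aligned)
  1..8  -- padding (7B)
  8..96  z  (88B, 8-aligned)
  96..97  hp  (1B, 1-aligned)
  97..104  -- padding (7B)
  104..112  team  (8B, 8-aligned)
  112..116  id  (4B, 4-aligned)
  116..120  vy  (4B, 4-aligned)
  120..128  target  (8B, 8-aligned)
  sizeof = 128, alignof = 8
packed(1) layout:
  0..1  state  (1B, 1-aligned)
  1..89  z  (88B, 1-aligned)
  89..90  hp  (1B, 1-aligned)
  90..98  team  (8B, 1-aligned)
  98..102  id  (4B, 1-aligned)
  102..106  vy  (4B, 1-aligned)
  106..114  target  (8B, 1-aligned)
  sizeof = 114, alignof = 1
128 − 114 = 14

14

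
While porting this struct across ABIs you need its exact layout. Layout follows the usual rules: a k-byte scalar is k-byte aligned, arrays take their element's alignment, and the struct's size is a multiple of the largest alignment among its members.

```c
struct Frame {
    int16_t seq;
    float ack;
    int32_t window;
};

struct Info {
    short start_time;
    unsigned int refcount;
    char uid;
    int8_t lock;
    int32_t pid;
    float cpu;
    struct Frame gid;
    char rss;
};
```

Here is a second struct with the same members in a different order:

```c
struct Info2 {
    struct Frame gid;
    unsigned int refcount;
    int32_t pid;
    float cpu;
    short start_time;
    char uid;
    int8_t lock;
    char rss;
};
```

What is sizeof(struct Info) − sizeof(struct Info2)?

Frame: @0: seq [2B, align 2] → 2; +2 pad (align 4); @4: ack [4B, align 4] → 8; @8: window [4B, align 4] → 12; size 12, align 4
@0: start_time [2B, align 2] → 2
+2 pad (align 4)
@4: refcount [4B, align 4] → 8
@8: uid [1B, align 1] → 9
@9: lock [1B, align 1] → 10
+2 pad (align 4)
@12: pid [4B, align 4] → 16
@16: cpu [4B, align 4] → 20
@20: gid [12B, align 4] → 32
@32: rss [1B, align 1] → 33
+3 tail pad (align 4)
size 36, align 4
— Info2 —
@0: gid [12B, align 4] → 12
@12: refcount [4B, align 4] → 16
@16: pid [4B, align 4] → 20
@20: cpu [4B, align 4] → 24
@24: start_time [2B, align 2] → 26
@26: uid [1B, align 1] → 27
@27: lock [1B, align 1] → 28
@28: rss [1B, align 1] → 29
+3 tail pad (align 4)
size 32, align 4
36 − 32 = 4

4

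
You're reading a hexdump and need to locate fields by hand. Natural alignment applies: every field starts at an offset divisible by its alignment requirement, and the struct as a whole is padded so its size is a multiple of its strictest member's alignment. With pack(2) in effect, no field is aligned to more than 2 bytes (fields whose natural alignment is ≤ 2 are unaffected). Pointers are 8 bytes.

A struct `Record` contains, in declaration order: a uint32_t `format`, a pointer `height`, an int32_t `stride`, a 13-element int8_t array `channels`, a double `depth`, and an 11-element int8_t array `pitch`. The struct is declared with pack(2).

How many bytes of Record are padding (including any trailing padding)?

2

format at 0 (size 4, align 2) → ends 4
height at 4 (size 8, align 2) → ends 12
stride at 12 (size 4, align 2) → ends 16
channels at 16 (size 13, align 1) → ends 29
pad 1 to align 2 for depth
depth at 30 (size 8, align 2) → ends 38
pitch at 38 (size 11, align 1) → ends 49
tail pad 1 to reach multiple of 2
total 50 bytes, alignment 2
data bytes 48, size 50 → padding 2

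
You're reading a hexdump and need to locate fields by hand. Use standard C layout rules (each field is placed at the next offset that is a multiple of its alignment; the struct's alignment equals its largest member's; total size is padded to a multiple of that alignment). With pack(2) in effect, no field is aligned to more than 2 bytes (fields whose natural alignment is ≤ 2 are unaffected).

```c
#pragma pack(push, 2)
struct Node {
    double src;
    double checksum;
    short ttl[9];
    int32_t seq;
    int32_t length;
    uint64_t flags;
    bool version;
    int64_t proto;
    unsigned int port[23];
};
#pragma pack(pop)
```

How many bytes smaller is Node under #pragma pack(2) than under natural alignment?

natural layout:
  0..8  src  (8B, 8-aligned)
  8..16  checksum  (8B, 8-aligned)
  16..34  ttl  (18B, 2-aligned)
  34..36  -- padding (2B)
  36..40  seq  (4B, 4-aligned)
  40..44  length  (4B, 4-aligned)
  44..48  -- padding (4B)
  48..56  flags  (8B, 8-aligned)
  56..57  version  (1B, 1-aligned)
  57..64  -- padding (7B)
  64..72  proto  (8B, 8-aligned)
  72..164  port  (92B, 4-aligned)
  164..168  -- tail padding (4B)
  sizeof = 168, alignof = 8
packed(2) layout:
  0..8  src  (8B, 2-aligned)
  8..16  checksum  (8B, 2-aligned)
  16..34  ttl  (18B, 2-aligned)
  34..38  seq  (4B, 2-aligned)
  38..42  length  (4B, 2-aligned)
  42..50  flags  (8B, 2-aligned)
  50..51  version  (1B, 1-aligned)
  51..52  -- padding (1B)
  52..60  proto  (8B, 2-aligned)
  60..152  port  (92B, 2-aligned)
  sizeof = 152, alignof = 2
168 − 152 = 16

16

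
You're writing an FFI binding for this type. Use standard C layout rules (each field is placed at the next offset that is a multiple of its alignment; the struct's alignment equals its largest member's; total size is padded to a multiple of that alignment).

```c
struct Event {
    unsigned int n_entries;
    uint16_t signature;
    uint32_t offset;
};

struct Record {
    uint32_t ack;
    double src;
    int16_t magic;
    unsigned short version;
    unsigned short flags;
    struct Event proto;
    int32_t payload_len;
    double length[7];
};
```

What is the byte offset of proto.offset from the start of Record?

Event: 0..4  n_entries  (4B, 4-aligned); 4..6  signature  (2B, 2-aligned); 6..8  -- padding (2B); 8..12  offset  (4B, 4-aligned); sizeof = 12, alignof = 4
0..4  ack  (4B, 4-aligned)
4..8  -- padding (4B)
8..16  src  (8B, 8-aligned)
16..18  magic  (2B, 2-aligned)
18..20  version  (2B, 2-aligned)
20..22  flags  (2B, 2-aligned)
22..24  -- padding (2B)
24..36  proto  (12B, 4-aligned)
within Event: offset at 8
24 + 8 = 32

32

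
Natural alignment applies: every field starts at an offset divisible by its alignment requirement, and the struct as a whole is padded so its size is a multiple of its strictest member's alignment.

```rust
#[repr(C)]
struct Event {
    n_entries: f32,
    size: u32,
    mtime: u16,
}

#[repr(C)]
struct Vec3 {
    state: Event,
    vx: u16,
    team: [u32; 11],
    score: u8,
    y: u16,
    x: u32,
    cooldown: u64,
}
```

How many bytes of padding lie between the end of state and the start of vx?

Event: n_entries at 0 (size 4, align 4) → ends 4; size at 4 (size 4, align 4) → ends 8; mtime at 8 (size 2, align 2) → ends 10; tail pad 2 to reach multiple of 4; total 12 bytes, alignment 4
state at 0 (size 12, align 4) → ends 12
vx at 12 (size 2, align 2) → ends 14

0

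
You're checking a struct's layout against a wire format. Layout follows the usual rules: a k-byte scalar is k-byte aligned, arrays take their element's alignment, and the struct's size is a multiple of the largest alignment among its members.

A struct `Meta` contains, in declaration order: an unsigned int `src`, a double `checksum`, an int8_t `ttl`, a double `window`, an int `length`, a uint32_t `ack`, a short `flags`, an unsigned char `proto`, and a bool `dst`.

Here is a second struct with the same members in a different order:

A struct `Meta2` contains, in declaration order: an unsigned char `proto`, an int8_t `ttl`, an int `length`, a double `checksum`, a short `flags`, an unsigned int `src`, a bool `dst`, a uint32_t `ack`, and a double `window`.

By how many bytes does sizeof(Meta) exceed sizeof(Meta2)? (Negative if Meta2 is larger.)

8

src at 0 (size 4, align 4) → ends 4
pad 4 to align 8 for checksum
checksum at 8 (size 8, align 8) → ends 16
ttl at 16 (size 1, align 1) → ends 17
pad 7 to align 8 for window
window at 24 (size 8, align 8) → ends 32
length at 32 (size 4, align 4) → ends 36
ack at 36 (size 4, align 4) → ends 40
flags at 40 (size 2, align 2) → ends 42
proto at 42 (size 1, align 1) → ends 43
dst at 43 (size 1, align 1) → ends 44
tail pad 4 to reach multiple of 8
total 48 bytes, alignment 8
— Meta2 —
proto at 0 (size 1, align 1) → ends 1
ttl at 1 (size 1, align 1) → ends 2
pad 2 to align 4 for length
length at 4 (size 4, align 4) → ends 8
checksum at 8 (size 8, align 8) → ends 16
flags at 16 (size 2, align 2) → ends 18
pad 2 to align 4 for src
src at 20 (size 4, align 4) → ends 24
dst at 24 (size 1, align 1) → ends 25
pad 3 to align 4 for ack
ack at 28 (size 4, align 4) → ends 32
window at 32 (size 8, align 8) → ends 40
total 40 bytes, alignment 8
48 − 40 = 8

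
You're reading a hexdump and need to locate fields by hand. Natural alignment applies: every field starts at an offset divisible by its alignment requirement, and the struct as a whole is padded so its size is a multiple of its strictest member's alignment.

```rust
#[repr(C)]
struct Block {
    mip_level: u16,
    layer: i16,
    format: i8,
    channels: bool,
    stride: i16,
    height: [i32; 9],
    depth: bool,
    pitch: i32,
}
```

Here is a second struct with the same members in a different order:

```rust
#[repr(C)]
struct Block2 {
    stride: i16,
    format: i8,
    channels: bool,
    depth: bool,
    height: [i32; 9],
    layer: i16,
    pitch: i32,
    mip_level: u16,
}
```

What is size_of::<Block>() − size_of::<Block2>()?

0..2  mip_level  (2B, 2-aligned)
2..4  layer  (2B, 2-aligned)
4..5  format  (1B, 1-aligned)
5..6  channels  (1B, 1-aligned)
6..8  stride  (2B, 2-aligned)
8..44  height  (36B, 4-aligned)
44..45  depth  (1B, 1-aligned)
45..48  -- padding (3B)
48..52  pitch  (4B, 4-aligned)
sizeof = 52, alignof = 4
— Block2 —
0..2  stride  (2B, 2-aligned)
2..3  format  (1B, 1-aligned)
3..4  channels  (1B, 1-aligned)
4..5  depth  (1B, 1-aligned)
5..8  -- padding (3B)
8..44  height  (36B, 4-aligned)
44..46  layer  (2B, 2-aligned)
46..48  -- padding (2B)
48..52  pitch  (4B, 4-aligned)
52..54  mip_level  (2B, 2-aligned)
54..56  -- tail padding (2B)
sizeof = 56, alignof = 4
52 − 56 = -4

-4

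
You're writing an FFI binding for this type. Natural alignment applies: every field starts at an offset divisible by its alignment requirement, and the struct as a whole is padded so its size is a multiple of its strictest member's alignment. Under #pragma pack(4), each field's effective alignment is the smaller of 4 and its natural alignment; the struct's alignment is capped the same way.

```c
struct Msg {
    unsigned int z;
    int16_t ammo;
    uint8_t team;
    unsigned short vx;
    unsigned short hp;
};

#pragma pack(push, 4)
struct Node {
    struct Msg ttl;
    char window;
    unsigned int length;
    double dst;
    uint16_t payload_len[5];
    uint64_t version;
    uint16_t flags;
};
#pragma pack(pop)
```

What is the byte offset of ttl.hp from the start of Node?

Msg: 0..4  z  (4B, 4-aligned); 4..6  ammo  (2B, 2-aligned); 6..7  team  (1B, 1-aligned); 7..8  -- padding (1B); 8..10  vx  (2B, 2-aligned); 10..12  hp  (2B, 2-aligned); sizeof = 12, alignof = 4
0..12  ttl  (12B, 4-aligned)
within Msg: hp at 10
0 + 10 = 10

10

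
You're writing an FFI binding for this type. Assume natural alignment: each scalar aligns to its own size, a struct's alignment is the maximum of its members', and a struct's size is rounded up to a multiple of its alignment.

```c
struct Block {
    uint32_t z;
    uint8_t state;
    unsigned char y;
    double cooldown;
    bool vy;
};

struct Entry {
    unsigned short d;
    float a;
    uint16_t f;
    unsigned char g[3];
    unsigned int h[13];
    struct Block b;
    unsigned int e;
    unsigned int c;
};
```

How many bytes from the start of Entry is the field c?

100

Block: z at 0 (size 4, align 4) → ends 4; state at 4 (size 1, align 1) → ends 5; y at 5 (size 1, align 1) → ends 6; pad 2 to align 8 for cooldown; cooldown at 8 (size 8, align 8) → ends 16; vy at 16 (size 1, align 1) → ends 17; tail pad 7 to reach multiple of 8; total 24 bytes, alignment 8
d at 0 (size 2, align 2) → ends 2
pad 2 to align 4 for a
a at 4 (size 4, align 4) → ends 8
f at 8 (size 2, align 2) → ends 10
g at 10 (size 3, align 1) → ends 13
pad 3 to align 4 for h
h at 16 (size 52, align 4) → ends 68
pad 4 to align 8 for b
b at 72 (size 24, align 8) → ends 96
e at 96 (size 4, align 4) → ends 100
c at 100 (size 4, align 4) → ends 104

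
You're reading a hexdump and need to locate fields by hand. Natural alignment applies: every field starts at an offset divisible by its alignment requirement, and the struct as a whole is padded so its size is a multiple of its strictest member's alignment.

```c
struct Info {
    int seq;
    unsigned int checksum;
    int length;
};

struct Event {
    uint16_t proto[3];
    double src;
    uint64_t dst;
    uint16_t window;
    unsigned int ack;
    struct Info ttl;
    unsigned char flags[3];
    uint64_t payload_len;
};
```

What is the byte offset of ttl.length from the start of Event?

40

Info: seq at 0 (size 4, align 4) → ends 4; checksum at 4 (size 4, align 4) → ends 8; length at 8 (size 4, align 4) → ends 12; total 12 bytes, alignment 4
proto at 0 (size 6, align 2) → ends 6
pad 2 to align 8 for src
src at 8 (size 8, align 8) → ends 16
dst at 16 (size 8, align 8) → ends 24
window at 24 (size 2, align 2) → ends 26
pad 2 to align 4 for ack
ack at 28 (size 4, align 4) → ends 32
ttl at 32 (size 12, align 4) → ends 44
within Info: length at 8
32 + 8 = 40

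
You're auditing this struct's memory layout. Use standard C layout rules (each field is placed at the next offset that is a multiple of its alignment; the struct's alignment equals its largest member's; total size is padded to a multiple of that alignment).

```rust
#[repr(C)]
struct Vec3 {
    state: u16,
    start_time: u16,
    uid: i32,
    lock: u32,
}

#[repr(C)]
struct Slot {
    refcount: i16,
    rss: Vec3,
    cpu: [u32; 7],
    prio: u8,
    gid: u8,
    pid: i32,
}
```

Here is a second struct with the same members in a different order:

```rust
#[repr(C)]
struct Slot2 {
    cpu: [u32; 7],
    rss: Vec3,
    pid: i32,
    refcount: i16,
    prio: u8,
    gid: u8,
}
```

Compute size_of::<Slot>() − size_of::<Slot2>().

4

Vec3: 0..2  state  (2B, 2-aligned); 2..4  start_time  (2B, 2-aligned); 4..8  uid  (4B, 4-aligned); 8..12  lock  (4B, 4-aligned); sizeof = 12, alignof = 4
0..2  refcount  (2B, 2-aligned)
2..4  -- padding (2B)
4..16  rss  (12B, 4-aligned)
16..44  cpu  (28B, 4-aligned)
44..45  prio  (1B, 1-aligned)
45..46  gid  (1B, 1-aligned)
46..48  -- padding (2B)
48..52  pid  (4B, 4-aligned)
sizeof = 52, alignof = 4
— Slot2 —
0..28  cpu  (28B, 4-aligned)
28..40  rss  (12B, 4-aligned)
40..44  pid  (4B, 4-aligned)
44..46  refcount  (2B, 2-aligned)
46..47  prio  (1B, 1-aligned)
47..48  gid  (1B, 1-aligned)
sizeof = 48, alignof = 4
52 − 48 = 4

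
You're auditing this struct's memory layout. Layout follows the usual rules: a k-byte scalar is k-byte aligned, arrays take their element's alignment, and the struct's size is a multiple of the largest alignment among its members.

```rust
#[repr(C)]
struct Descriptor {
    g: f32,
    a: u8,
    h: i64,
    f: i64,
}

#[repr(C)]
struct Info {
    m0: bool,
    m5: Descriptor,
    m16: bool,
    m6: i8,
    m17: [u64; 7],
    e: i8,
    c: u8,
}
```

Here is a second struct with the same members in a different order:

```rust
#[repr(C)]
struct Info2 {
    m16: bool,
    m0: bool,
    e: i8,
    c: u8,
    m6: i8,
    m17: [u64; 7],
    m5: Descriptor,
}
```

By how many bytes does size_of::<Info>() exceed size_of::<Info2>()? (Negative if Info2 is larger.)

Descriptor: 0..4  g  (4B, 4-aligned); 4..5  a  (1B, 1-aligned); 5..8  -- padding (3B); 8..16  h  (8B, 8-aligned); 16..24  f  (8B, 8-aligned); sizeof = 24, alignof = 8
0..1  m0  (1B, 1-aligned)
1..8  -- padding (7B)
8..32  m5  (24B, 8-aligned)
32..33  m16  (1B, 1-aligned)
33..34  m6  (1B, 1-aligned)
34..40  -- padding (6B)
40..96  m17  (56B, 8-aligned)
96..97  e  (1B, 1-aligned)
97..98  c  (1B, 1-aligned)
98..104  -- tail padding (6B)
sizeof = 104, alignof = 8
— Info2 —
0..1  m16  (1B, 1-aligned)
1..2  m0  (1B, 1-aligned)
2..3  e  (1B, 1-aligned)
3..4  c  (1B, 1-aligned)
4..5  m6  (1B, 1-aligned)
5..8  -- padding (3B)
8..64  m17  (56B, 8-aligned)
64..88  m5  (24B, 8-aligned)
sizeof = 88, alignof = 8
104 − 88 = 16

16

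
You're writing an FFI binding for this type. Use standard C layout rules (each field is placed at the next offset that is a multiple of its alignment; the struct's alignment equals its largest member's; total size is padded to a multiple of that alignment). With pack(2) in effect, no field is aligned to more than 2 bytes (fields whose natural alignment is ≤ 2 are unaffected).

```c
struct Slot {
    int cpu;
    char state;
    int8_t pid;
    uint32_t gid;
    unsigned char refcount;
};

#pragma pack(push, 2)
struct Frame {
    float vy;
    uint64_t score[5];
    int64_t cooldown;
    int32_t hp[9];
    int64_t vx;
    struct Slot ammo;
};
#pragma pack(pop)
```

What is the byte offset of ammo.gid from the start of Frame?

Slot: 0..4  cpu  (4B, 4-aligned); 4..5  state  (1B, 1-aligned); 5..6  pid  (1B, 1-aligned); 6..8  -- padding (2B); 8..12  gid  (4B, 4-aligned); 12..13  refcount  (1B, 1-aligned); 13..16  -- tail padding (3B); sizeof = 16, alignof = 4
0..4  vy  (4B, 2-aligned)
4..44  score  (40B, 2-aligned)
44..52  cooldown  (8B, 2-aligned)
52..88  hp  (36B, 2-aligned)
88..96  vx  (8B, 2-aligned)
96..112  ammo  (16B, 2-aligned)
within Slot: gid at 8
96 + 8 = 104

104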